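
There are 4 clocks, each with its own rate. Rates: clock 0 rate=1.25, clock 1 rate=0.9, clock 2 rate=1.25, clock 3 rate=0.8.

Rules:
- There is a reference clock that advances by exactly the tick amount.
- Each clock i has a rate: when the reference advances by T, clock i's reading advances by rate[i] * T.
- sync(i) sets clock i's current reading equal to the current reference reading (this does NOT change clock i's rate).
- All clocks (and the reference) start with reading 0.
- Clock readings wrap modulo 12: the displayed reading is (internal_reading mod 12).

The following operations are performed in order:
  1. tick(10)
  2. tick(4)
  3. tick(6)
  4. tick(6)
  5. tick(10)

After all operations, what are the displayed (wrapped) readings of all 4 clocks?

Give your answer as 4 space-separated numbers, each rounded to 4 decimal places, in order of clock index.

After op 1 tick(10): ref=10.0000 raw=[12.5000 9.0000 12.5000 8.0000]
After op 2 tick(4): ref=14.0000 raw=[17.5000 12.6000 17.5000 11.2000]
After op 3 tick(6): ref=20.0000 raw=[25.0000 18.0000 25.0000 16.0000]
After op 4 tick(6): ref=26.0000 raw=[32.5000 23.4000 32.5000 20.8000]
After op 5 tick(10): ref=36.0000 raw=[45.0000 32.4000 45.0000 28.8000]
Wrap final raw readings (mod 12): 45.0000 mod 12 = 9.0000; 32.4000 mod 12 = 8.4000; 45.0000 mod 12 = 9.0000; 28.8000 mod 12 = 4.8000

Answer: 9.0000 8.4000 9.0000 4.8000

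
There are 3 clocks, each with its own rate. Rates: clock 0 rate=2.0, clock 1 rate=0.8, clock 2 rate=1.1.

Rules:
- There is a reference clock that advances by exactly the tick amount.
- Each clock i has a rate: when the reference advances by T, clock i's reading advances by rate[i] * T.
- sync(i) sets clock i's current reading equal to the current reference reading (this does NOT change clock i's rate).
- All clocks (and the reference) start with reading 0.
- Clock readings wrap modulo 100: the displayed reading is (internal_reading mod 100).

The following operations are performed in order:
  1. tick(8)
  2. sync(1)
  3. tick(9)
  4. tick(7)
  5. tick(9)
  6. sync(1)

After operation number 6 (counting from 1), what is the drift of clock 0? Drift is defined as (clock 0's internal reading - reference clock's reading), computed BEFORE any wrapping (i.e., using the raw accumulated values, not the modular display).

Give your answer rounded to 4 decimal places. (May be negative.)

Answer: 33.0000

Derivation:
After op 1 tick(8): ref=8.0000 raw=[16.0000 6.4000 8.8000]
After op 2 sync(1): ref=8.0000 raw=[16.0000 8.0000 8.8000]
After op 3 tick(9): ref=17.0000 raw=[34.0000 15.2000 18.7000]
After op 4 tick(7): ref=24.0000 raw=[48.0000 20.8000 26.4000]
After op 5 tick(9): ref=33.0000 raw=[66.0000 28.0000 36.3000]
After op 6 sync(1): ref=33.0000 raw=[66.0000 33.0000 36.3000]
Drift of clock 0 after op 6: 66.0000 - 33.0000 = 33.0000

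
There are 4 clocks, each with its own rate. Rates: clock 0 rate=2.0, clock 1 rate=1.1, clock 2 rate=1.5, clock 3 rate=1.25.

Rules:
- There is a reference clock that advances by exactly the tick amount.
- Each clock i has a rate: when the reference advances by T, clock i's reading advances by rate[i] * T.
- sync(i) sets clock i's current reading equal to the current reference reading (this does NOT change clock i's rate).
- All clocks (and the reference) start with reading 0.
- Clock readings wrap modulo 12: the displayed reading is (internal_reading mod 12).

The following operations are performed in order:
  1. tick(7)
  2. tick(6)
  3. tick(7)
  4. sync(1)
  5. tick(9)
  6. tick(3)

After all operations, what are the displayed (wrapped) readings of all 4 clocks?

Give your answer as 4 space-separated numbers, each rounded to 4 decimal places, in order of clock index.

After op 1 tick(7): ref=7.0000 raw=[14.0000 7.7000 10.5000 8.7500]
After op 2 tick(6): ref=13.0000 raw=[26.0000 14.3000 19.5000 16.2500]
After op 3 tick(7): ref=20.0000 raw=[40.0000 22.0000 30.0000 25.0000]
After op 4 sync(1): ref=20.0000 raw=[40.0000 20.0000 30.0000 25.0000]
After op 5 tick(9): ref=29.0000 raw=[58.0000 29.9000 43.5000 36.2500]
After op 6 tick(3): ref=32.0000 raw=[64.0000 33.2000 48.0000 40.0000]
Wrap final raw readings (mod 12): 64.0000 mod 12 = 4.0000; 33.2000 mod 12 = 9.2000; 48.0000 mod 12 = 0.0000; 40.0000 mod 12 = 4.0000

Answer: 4.0000 9.2000 0.0000 4.0000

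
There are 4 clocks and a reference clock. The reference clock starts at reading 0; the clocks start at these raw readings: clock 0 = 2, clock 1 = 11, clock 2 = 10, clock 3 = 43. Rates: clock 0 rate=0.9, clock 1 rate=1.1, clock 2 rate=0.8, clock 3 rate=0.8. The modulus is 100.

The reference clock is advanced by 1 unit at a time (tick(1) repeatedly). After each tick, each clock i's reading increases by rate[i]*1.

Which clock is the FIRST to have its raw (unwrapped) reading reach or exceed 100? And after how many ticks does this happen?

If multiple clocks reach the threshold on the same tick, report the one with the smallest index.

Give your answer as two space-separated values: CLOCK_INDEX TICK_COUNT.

clock 0: start=2, rate=0.9, needs 100-2 = 98; ticks = ceil(98/0.9) = ceil(108.8889) = 109; reading at tick 109 = 2 + 0.9*109 = 100.1000
clock 1: start=11, rate=1.1, needs 100-11 = 89; ticks = ceil(89/1.1) = ceil(80.9091) = 81; reading at tick 81 = 11 + 1.1*81 = 100.1000
clock 2: start=10, rate=0.8, needs 100-10 = 90; ticks = ceil(90/0.8) = ceil(112.5000) = 113; reading at tick 113 = 10 + 0.8*113 = 100.4000
clock 3: start=43, rate=0.8, needs 100-43 = 57; ticks = ceil(57/0.8) = ceil(71.2500) = 72; reading at tick 72 = 43 + 0.8*72 = 100.6000
Minimum tick count = 72; winners = [3]; smallest index = 3

Answer: 3 72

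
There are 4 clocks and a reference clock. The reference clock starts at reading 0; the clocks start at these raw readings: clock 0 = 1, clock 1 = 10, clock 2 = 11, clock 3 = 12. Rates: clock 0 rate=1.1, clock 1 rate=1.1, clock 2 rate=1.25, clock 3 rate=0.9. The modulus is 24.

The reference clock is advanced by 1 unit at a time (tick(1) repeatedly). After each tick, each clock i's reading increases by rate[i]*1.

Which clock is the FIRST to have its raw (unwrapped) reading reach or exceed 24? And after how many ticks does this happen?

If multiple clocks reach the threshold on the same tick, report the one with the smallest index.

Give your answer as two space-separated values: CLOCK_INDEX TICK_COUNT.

clock 0: start=1, rate=1.1, needs 24-1 = 23; ticks = ceil(23/1.1) = ceil(20.9091) = 21; reading at tick 21 = 1 + 1.1*21 = 24.1000
clock 1: start=10, rate=1.1, needs 24-10 = 14; ticks = ceil(14/1.1) = ceil(12.7273) = 13; reading at tick 13 = 10 + 1.1*13 = 24.3000
clock 2: start=11, rate=1.25, needs 24-11 = 13; ticks = ceil(13/1.25) = ceil(10.4000) = 11; reading at tick 11 = 11 + 1.25*11 = 24.7500
clock 3: start=12, rate=0.9, needs 24-12 = 12; ticks = ceil(12/0.9) = ceil(13.3333) = 14; reading at tick 14 = 12 + 0.9*14 = 24.6000
Minimum tick count = 11; winners = [2]; smallest index = 2

Answer: 2 11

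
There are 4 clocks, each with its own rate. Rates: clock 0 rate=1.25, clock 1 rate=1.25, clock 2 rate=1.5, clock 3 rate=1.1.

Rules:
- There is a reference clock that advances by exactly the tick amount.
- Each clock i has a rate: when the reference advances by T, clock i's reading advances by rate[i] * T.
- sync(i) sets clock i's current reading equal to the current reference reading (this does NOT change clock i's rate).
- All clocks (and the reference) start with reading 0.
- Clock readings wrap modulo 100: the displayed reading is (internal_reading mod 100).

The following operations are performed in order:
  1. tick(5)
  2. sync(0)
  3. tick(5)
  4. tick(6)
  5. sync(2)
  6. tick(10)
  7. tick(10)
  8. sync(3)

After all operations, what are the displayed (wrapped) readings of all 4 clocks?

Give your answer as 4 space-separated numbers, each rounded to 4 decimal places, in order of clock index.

After op 1 tick(5): ref=5.0000 raw=[6.2500 6.2500 7.5000 5.5000]
After op 2 sync(0): ref=5.0000 raw=[5.0000 6.2500 7.5000 5.5000]
After op 3 tick(5): ref=10.0000 raw=[11.2500 12.5000 15.0000 11.0000]
After op 4 tick(6): ref=16.0000 raw=[18.7500 20.0000 24.0000 17.6000]
After op 5 sync(2): ref=16.0000 raw=[18.7500 20.0000 16.0000 17.6000]
After op 6 tick(10): ref=26.0000 raw=[31.2500 32.5000 31.0000 28.6000]
After op 7 tick(10): ref=36.0000 raw=[43.7500 45.0000 46.0000 39.6000]
After op 8 sync(3): ref=36.0000 raw=[43.7500 45.0000 46.0000 36.0000]
Wrap final raw readings (mod 100): 43.7500 mod 100 = 43.7500; 45.0000 mod 100 = 45.0000; 46.0000 mod 100 = 46.0000; 36.0000 mod 100 = 36.0000

Answer: 43.7500 45.0000 46.0000 36.0000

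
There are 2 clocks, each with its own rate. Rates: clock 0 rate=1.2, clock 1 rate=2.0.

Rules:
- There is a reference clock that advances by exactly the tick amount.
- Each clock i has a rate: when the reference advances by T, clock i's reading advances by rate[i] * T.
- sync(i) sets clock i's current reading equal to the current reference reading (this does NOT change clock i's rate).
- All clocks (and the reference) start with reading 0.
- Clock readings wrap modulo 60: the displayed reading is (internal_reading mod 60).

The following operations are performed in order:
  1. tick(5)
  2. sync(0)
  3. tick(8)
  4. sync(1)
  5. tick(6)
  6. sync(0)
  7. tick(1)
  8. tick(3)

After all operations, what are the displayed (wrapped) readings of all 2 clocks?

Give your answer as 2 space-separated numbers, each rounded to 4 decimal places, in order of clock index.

Answer: 23.8000 33.0000

Derivation:
After op 1 tick(5): ref=5.0000 raw=[6.0000 10.0000]
After op 2 sync(0): ref=5.0000 raw=[5.0000 10.0000]
After op 3 tick(8): ref=13.0000 raw=[14.6000 26.0000]
After op 4 sync(1): ref=13.0000 raw=[14.6000 13.0000]
After op 5 tick(6): ref=19.0000 raw=[21.8000 25.0000]
After op 6 sync(0): ref=19.0000 raw=[19.0000 25.0000]
After op 7 tick(1): ref=20.0000 raw=[20.2000 27.0000]
After op 8 tick(3): ref=23.0000 raw=[23.8000 33.0000]
Wrap final raw readings (mod 60): 23.8000 mod 60 = 23.8000; 33.0000 mod 60 = 33.0000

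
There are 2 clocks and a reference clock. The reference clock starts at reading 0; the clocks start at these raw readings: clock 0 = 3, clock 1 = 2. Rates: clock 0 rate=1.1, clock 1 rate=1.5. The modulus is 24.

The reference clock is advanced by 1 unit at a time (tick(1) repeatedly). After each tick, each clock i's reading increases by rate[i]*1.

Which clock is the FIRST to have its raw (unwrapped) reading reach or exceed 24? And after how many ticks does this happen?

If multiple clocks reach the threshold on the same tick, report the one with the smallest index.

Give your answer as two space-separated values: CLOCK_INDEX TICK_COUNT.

Answer: 1 15

Derivation:
clock 0: start=3, rate=1.1, needs 24-3 = 21; ticks = ceil(21/1.1) = ceil(19.0909) = 20; reading at tick 20 = 3 + 1.1*20 = 25.0000
clock 1: start=2, rate=1.5, needs 24-2 = 22; ticks = ceil(22/1.5) = ceil(14.6667) = 15; reading at tick 15 = 2 + 1.5*15 = 24.5000
Minimum tick count = 15; winners = [1]; smallest index = 1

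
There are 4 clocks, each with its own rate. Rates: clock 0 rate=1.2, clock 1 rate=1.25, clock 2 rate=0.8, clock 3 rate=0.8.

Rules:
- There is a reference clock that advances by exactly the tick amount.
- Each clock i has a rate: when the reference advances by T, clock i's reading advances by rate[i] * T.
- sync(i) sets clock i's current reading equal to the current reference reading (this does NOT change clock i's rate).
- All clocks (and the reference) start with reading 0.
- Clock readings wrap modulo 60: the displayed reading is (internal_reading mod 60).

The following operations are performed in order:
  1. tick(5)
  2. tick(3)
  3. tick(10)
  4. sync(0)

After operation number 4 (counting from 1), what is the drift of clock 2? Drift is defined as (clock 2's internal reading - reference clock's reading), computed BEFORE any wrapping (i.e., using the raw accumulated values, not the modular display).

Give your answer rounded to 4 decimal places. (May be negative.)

After op 1 tick(5): ref=5.0000 raw=[6.0000 6.2500 4.0000 4.0000]
After op 2 tick(3): ref=8.0000 raw=[9.6000 10.0000 6.4000 6.4000]
After op 3 tick(10): ref=18.0000 raw=[21.6000 22.5000 14.4000 14.4000]
After op 4 sync(0): ref=18.0000 raw=[18.0000 22.5000 14.4000 14.4000]
Drift of clock 2 after op 4: 14.4000 - 18.0000 = -3.6000

Answer: -3.6000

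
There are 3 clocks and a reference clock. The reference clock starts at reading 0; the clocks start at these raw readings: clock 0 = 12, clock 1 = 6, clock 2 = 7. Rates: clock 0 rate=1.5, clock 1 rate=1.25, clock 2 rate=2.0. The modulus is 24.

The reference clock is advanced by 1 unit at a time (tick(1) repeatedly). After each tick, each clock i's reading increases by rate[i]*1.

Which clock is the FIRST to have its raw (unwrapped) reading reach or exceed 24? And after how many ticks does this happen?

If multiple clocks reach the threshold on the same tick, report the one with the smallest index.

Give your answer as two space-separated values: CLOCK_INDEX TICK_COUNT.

Answer: 0 8

Derivation:
clock 0: start=12, rate=1.5, needs 24-12 = 12; ticks = ceil(12/1.5) = ceil(8.0000) = 8; reading at tick 8 = 12 + 1.5*8 = 24.0000
clock 1: start=6, rate=1.25, needs 24-6 = 18; ticks = ceil(18/1.25) = ceil(14.4000) = 15; reading at tick 15 = 6 + 1.25*15 = 24.7500
clock 2: start=7, rate=2.0, needs 24-7 = 17; ticks = ceil(17/2.0) = ceil(8.5000) = 9; reading at tick 9 = 7 + 2.0*9 = 25.0000
Minimum tick count = 8; winners = [0]; smallest index = 0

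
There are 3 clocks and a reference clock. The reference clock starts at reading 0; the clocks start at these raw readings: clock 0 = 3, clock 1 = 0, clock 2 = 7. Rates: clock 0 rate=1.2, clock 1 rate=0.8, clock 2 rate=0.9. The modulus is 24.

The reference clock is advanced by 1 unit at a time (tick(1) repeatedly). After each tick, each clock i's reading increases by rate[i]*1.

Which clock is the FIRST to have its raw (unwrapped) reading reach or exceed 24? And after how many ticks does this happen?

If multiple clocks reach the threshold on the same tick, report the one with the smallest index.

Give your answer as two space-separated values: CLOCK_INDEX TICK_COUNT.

clock 0: start=3, rate=1.2, needs 24-3 = 21; ticks = ceil(21/1.2) = ceil(17.5000) = 18; reading at tick 18 = 3 + 1.2*18 = 24.6000
clock 1: start=0, rate=0.8, needs 24-0 = 24; ticks = ceil(24/0.8) = ceil(30.0000) = 30; reading at tick 30 = 0 + 0.8*30 = 24.0000
clock 2: start=7, rate=0.9, needs 24-7 = 17; ticks = ceil(17/0.9) = ceil(18.8889) = 19; reading at tick 19 = 7 + 0.9*19 = 24.1000
Minimum tick count = 18; winners = [0]; smallest index = 0

Answer: 0 18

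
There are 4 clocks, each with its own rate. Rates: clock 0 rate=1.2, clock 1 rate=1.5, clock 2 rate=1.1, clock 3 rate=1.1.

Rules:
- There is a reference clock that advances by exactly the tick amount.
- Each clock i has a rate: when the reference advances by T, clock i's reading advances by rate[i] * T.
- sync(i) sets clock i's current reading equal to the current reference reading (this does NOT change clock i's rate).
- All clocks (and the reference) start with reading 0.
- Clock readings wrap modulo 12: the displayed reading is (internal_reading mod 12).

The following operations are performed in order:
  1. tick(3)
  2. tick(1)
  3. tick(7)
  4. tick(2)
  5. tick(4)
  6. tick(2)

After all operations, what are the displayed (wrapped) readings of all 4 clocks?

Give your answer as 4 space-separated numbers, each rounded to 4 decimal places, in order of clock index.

After op 1 tick(3): ref=3.0000 raw=[3.6000 4.5000 3.3000 3.3000]
After op 2 tick(1): ref=4.0000 raw=[4.8000 6.0000 4.4000 4.4000]
After op 3 tick(7): ref=11.0000 raw=[13.2000 16.5000 12.1000 12.1000]
After op 4 tick(2): ref=13.0000 raw=[15.6000 19.5000 14.3000 14.3000]
After op 5 tick(4): ref=17.0000 raw=[20.4000 25.5000 18.7000 18.7000]
After op 6 tick(2): ref=19.0000 raw=[22.8000 28.5000 20.9000 20.9000]
Wrap final raw readings (mod 12): 22.8000 mod 12 = 10.8000; 28.5000 mod 12 = 4.5000; 20.9000 mod 12 = 8.9000; 20.9000 mod 12 = 8.9000

Answer: 10.8000 4.5000 8.9000 8.9000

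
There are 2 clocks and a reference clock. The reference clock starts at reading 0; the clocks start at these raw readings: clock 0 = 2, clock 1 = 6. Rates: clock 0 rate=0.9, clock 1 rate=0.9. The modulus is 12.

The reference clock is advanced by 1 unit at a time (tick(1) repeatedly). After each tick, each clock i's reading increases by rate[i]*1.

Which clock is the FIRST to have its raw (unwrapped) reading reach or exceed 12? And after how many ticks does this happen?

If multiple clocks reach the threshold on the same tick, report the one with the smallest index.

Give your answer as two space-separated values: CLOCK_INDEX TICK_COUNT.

clock 0: start=2, rate=0.9, needs 12-2 = 10; ticks = ceil(10/0.9) = ceil(11.1111) = 12; reading at tick 12 = 2 + 0.9*12 = 12.8000
clock 1: start=6, rate=0.9, needs 12-6 = 6; ticks = ceil(6/0.9) = ceil(6.6667) = 7; reading at tick 7 = 6 + 0.9*7 = 12.3000
Minimum tick count = 7; winners = [1]; smallest index = 1

Answer: 1 7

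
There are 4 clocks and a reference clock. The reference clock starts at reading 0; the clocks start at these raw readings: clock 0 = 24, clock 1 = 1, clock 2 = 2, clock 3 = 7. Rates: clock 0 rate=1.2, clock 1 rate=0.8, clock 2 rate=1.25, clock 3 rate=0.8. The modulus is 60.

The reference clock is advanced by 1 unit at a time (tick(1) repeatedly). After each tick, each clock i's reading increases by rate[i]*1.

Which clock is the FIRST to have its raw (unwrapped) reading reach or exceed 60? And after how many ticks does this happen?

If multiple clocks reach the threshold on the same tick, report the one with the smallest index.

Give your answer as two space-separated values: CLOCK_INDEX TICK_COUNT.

Answer: 0 30

Derivation:
clock 0: start=24, rate=1.2, needs 60-24 = 36; ticks = ceil(36/1.2) = ceil(30.0000) = 30; reading at tick 30 = 24 + 1.2*30 = 60.0000
clock 1: start=1, rate=0.8, needs 60-1 = 59; ticks = ceil(59/0.8) = ceil(73.7500) = 74; reading at tick 74 = 1 + 0.8*74 = 60.2000
clock 2: start=2, rate=1.25, needs 60-2 = 58; ticks = ceil(58/1.25) = ceil(46.4000) = 47; reading at tick 47 = 2 + 1.25*47 = 60.7500
clock 3: start=7, rate=0.8, needs 60-7 = 53; ticks = ceil(53/0.8) = ceil(66.2500) = 67; reading at tick 67 = 7 + 0.8*67 = 60.6000
Minimum tick count = 30; winners = [0]; smallest index = 0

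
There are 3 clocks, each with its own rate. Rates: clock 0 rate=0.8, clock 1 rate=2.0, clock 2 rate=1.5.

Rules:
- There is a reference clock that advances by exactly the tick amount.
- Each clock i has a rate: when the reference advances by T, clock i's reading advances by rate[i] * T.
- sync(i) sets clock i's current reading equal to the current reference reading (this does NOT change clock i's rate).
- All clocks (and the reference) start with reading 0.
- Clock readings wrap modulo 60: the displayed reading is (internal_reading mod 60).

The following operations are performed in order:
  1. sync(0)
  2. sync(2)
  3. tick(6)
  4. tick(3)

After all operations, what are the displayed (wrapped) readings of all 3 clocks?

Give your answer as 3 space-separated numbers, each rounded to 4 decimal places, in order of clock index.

Answer: 7.2000 18.0000 13.5000

Derivation:
After op 1 sync(0): ref=0.0000 raw=[0.0000 0.0000 0.0000]
After op 2 sync(2): ref=0.0000 raw=[0.0000 0.0000 0.0000]
After op 3 tick(6): ref=6.0000 raw=[4.8000 12.0000 9.0000]
After op 4 tick(3): ref=9.0000 raw=[7.2000 18.0000 13.5000]
Wrap final raw readings (mod 60): 7.2000 mod 60 = 7.2000; 18.0000 mod 60 = 18.0000; 13.5000 mod 60 = 13.5000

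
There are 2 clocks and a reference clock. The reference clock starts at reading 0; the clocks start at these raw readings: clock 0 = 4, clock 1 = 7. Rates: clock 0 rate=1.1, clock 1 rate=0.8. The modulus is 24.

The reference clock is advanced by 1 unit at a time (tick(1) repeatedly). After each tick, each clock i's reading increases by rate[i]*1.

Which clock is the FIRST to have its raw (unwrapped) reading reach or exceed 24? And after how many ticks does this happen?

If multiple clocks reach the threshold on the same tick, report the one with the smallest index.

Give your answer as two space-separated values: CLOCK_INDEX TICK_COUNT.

Answer: 0 19

Derivation:
clock 0: start=4, rate=1.1, needs 24-4 = 20; ticks = ceil(20/1.1) = ceil(18.1818) = 19; reading at tick 19 = 4 + 1.1*19 = 24.9000
clock 1: start=7, rate=0.8, needs 24-7 = 17; ticks = ceil(17/0.8) = ceil(21.2500) = 22; reading at tick 22 = 7 + 0.8*22 = 24.6000
Minimum tick count = 19; winners = [0]; smallest index = 0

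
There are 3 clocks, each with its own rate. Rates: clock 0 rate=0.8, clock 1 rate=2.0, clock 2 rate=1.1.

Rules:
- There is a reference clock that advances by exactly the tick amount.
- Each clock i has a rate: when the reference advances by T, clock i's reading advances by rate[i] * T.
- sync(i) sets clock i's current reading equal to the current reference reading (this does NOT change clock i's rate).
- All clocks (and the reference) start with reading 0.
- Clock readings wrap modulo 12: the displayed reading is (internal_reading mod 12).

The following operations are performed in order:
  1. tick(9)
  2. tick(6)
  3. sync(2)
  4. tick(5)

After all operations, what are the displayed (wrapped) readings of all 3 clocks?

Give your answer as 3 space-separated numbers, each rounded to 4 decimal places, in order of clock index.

After op 1 tick(9): ref=9.0000 raw=[7.2000 18.0000 9.9000]
After op 2 tick(6): ref=15.0000 raw=[12.0000 30.0000 16.5000]
After op 3 sync(2): ref=15.0000 raw=[12.0000 30.0000 15.0000]
After op 4 tick(5): ref=20.0000 raw=[16.0000 40.0000 20.5000]
Wrap final raw readings (mod 12): 16.0000 mod 12 = 4.0000; 40.0000 mod 12 = 4.0000; 20.5000 mod 12 = 8.5000

Answer: 4.0000 4.0000 8.5000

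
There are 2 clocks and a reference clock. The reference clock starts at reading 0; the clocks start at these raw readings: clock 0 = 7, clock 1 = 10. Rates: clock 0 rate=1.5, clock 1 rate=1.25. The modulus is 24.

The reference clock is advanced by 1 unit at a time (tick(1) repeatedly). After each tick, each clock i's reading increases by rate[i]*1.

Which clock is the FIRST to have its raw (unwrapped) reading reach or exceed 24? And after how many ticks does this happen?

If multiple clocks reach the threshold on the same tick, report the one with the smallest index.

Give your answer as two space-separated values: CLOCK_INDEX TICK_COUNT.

clock 0: start=7, rate=1.5, needs 24-7 = 17; ticks = ceil(17/1.5) = ceil(11.3333) = 12; reading at tick 12 = 7 + 1.5*12 = 25.0000
clock 1: start=10, rate=1.25, needs 24-10 = 14; ticks = ceil(14/1.25) = ceil(11.2000) = 12; reading at tick 12 = 10 + 1.25*12 = 25.0000
Minimum tick count = 12; winners = [0, 1]; smallest index = 0

Answer: 0 12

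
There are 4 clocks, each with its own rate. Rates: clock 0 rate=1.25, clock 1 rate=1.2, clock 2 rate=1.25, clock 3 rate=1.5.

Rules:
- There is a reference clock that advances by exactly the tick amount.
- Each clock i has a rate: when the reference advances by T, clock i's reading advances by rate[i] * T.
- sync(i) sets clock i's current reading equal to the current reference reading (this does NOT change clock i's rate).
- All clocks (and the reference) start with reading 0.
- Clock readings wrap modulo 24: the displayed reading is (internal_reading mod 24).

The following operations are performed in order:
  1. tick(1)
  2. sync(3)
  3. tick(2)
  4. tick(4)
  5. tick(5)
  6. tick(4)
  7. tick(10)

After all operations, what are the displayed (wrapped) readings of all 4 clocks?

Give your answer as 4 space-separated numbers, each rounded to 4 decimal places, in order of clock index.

After op 1 tick(1): ref=1.0000 raw=[1.2500 1.2000 1.2500 1.5000]
After op 2 sync(3): ref=1.0000 raw=[1.2500 1.2000 1.2500 1.0000]
After op 3 tick(2): ref=3.0000 raw=[3.7500 3.6000 3.7500 4.0000]
After op 4 tick(4): ref=7.0000 raw=[8.7500 8.4000 8.7500 10.0000]
After op 5 tick(5): ref=12.0000 raw=[15.0000 14.4000 15.0000 17.5000]
After op 6 tick(4): ref=16.0000 raw=[20.0000 19.2000 20.0000 23.5000]
After op 7 tick(10): ref=26.0000 raw=[32.5000 31.2000 32.5000 38.5000]
Wrap final raw readings (mod 24): 32.5000 mod 24 = 8.5000; 31.2000 mod 24 = 7.2000; 32.5000 mod 24 = 8.5000; 38.5000 mod 24 = 14.5000

Answer: 8.5000 7.2000 8.5000 14.5000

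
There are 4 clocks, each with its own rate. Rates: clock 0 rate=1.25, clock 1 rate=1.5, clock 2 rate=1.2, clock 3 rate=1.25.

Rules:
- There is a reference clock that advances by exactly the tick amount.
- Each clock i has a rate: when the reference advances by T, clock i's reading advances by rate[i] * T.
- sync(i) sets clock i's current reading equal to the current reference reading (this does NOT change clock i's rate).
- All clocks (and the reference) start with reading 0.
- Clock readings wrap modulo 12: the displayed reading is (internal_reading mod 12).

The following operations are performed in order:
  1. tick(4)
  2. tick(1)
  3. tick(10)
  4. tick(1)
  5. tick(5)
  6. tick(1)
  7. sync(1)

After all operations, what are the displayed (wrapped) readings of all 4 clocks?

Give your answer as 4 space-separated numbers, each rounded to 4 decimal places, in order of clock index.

Answer: 3.5000 10.0000 2.4000 3.5000

Derivation:
After op 1 tick(4): ref=4.0000 raw=[5.0000 6.0000 4.8000 5.0000]
After op 2 tick(1): ref=5.0000 raw=[6.2500 7.5000 6.0000 6.2500]
After op 3 tick(10): ref=15.0000 raw=[18.7500 22.5000 18.0000 18.7500]
After op 4 tick(1): ref=16.0000 raw=[20.0000 24.0000 19.2000 20.0000]
After op 5 tick(5): ref=21.0000 raw=[26.2500 31.5000 25.2000 26.2500]
After op 6 tick(1): ref=22.0000 raw=[27.5000 33.0000 26.4000 27.5000]
After op 7 sync(1): ref=22.0000 raw=[27.5000 22.0000 26.4000 27.5000]
Wrap final raw readings (mod 12): 27.5000 mod 12 = 3.5000; 22.0000 mod 12 = 10.0000; 26.4000 mod 12 = 2.4000; 27.5000 mod 12 = 3.5000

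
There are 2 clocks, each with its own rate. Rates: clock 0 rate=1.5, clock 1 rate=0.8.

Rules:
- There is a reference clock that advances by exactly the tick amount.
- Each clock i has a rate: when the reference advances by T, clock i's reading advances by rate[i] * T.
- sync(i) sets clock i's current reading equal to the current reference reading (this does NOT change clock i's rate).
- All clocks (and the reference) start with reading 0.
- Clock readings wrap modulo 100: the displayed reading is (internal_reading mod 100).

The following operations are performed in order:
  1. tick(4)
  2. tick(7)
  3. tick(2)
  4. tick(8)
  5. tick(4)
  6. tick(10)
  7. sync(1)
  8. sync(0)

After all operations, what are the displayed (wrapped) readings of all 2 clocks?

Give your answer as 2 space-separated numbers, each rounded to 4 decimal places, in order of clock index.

Answer: 35.0000 35.0000

Derivation:
After op 1 tick(4): ref=4.0000 raw=[6.0000 3.2000]
After op 2 tick(7): ref=11.0000 raw=[16.5000 8.8000]
After op 3 tick(2): ref=13.0000 raw=[19.5000 10.4000]
After op 4 tick(8): ref=21.0000 raw=[31.5000 16.8000]
After op 5 tick(4): ref=25.0000 raw=[37.5000 20.0000]
After op 6 tick(10): ref=35.0000 raw=[52.5000 28.0000]
After op 7 sync(1): ref=35.0000 raw=[52.5000 35.0000]
After op 8 sync(0): ref=35.0000 raw=[35.0000 35.0000]
Wrap final raw readings (mod 100): 35.0000 mod 100 = 35.0000; 35.0000 mod 100 = 35.0000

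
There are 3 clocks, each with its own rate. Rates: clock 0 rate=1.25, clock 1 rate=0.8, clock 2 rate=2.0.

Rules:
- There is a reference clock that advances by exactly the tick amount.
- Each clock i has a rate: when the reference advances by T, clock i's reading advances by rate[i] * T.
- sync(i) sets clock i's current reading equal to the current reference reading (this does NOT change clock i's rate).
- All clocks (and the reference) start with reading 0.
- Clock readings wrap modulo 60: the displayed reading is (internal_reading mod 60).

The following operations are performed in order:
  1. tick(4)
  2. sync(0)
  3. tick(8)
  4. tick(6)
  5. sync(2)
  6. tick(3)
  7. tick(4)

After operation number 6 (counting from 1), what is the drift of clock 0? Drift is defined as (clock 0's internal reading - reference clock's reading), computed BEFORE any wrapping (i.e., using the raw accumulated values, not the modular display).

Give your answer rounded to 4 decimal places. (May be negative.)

Answer: 4.2500

Derivation:
After op 1 tick(4): ref=4.0000 raw=[5.0000 3.2000 8.0000]
After op 2 sync(0): ref=4.0000 raw=[4.0000 3.2000 8.0000]
After op 3 tick(8): ref=12.0000 raw=[14.0000 9.6000 24.0000]
After op 4 tick(6): ref=18.0000 raw=[21.5000 14.4000 36.0000]
After op 5 sync(2): ref=18.0000 raw=[21.5000 14.4000 18.0000]
After op 6 tick(3): ref=21.0000 raw=[25.2500 16.8000 24.0000]
Drift of clock 0 after op 6: 25.2500 - 21.0000 = 4.2500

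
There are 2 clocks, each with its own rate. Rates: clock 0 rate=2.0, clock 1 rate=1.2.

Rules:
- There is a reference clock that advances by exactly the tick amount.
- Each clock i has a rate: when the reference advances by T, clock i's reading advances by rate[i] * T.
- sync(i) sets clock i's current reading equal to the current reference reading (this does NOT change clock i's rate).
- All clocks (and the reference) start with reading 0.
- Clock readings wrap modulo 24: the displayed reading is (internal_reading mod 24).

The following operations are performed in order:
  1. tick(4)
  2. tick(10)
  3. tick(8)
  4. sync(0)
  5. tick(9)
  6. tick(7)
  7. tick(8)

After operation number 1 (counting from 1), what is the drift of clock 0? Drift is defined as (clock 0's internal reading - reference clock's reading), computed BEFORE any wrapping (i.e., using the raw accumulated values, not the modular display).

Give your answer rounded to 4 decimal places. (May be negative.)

Answer: 4.0000

Derivation:
After op 1 tick(4): ref=4.0000 raw=[8.0000 4.8000]
Drift of clock 0 after op 1: 8.0000 - 4.0000 = 4.0000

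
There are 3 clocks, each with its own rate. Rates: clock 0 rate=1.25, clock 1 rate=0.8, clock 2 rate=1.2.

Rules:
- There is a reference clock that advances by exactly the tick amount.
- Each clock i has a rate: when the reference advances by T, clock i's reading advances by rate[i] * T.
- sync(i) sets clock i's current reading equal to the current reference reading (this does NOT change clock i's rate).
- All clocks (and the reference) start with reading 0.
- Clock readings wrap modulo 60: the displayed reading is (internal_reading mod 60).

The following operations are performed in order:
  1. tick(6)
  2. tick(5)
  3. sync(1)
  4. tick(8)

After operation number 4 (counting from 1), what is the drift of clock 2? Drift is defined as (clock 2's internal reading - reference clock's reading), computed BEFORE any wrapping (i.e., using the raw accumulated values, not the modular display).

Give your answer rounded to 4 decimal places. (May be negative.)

Answer: 3.8000

Derivation:
After op 1 tick(6): ref=6.0000 raw=[7.5000 4.8000 7.2000]
After op 2 tick(5): ref=11.0000 raw=[13.7500 8.8000 13.2000]
After op 3 sync(1): ref=11.0000 raw=[13.7500 11.0000 13.2000]
After op 4 tick(8): ref=19.0000 raw=[23.7500 17.4000 22.8000]
Drift of clock 2 after op 4: 22.8000 - 19.0000 = 3.8000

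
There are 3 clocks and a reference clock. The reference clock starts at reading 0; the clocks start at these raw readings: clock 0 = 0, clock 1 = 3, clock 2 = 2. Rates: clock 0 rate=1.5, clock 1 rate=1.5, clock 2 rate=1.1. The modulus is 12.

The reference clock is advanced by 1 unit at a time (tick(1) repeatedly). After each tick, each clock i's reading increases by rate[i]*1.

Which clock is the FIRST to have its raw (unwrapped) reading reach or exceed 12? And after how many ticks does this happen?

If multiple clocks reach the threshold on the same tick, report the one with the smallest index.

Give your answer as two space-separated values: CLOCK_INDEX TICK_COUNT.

clock 0: start=0, rate=1.5, needs 12-0 = 12; ticks = ceil(12/1.5) = ceil(8.0000) = 8; reading at tick 8 = 0 + 1.5*8 = 12.0000
clock 1: start=3, rate=1.5, needs 12-3 = 9; ticks = ceil(9/1.5) = ceil(6.0000) = 6; reading at tick 6 = 3 + 1.5*6 = 12.0000
clock 2: start=2, rate=1.1, needs 12-2 = 10; ticks = ceil(10/1.1) = ceil(9.0909) = 10; reading at tick 10 = 2 + 1.1*10 = 13.0000
Minimum tick count = 6; winners = [1]; smallest index = 1

Answer: 1 6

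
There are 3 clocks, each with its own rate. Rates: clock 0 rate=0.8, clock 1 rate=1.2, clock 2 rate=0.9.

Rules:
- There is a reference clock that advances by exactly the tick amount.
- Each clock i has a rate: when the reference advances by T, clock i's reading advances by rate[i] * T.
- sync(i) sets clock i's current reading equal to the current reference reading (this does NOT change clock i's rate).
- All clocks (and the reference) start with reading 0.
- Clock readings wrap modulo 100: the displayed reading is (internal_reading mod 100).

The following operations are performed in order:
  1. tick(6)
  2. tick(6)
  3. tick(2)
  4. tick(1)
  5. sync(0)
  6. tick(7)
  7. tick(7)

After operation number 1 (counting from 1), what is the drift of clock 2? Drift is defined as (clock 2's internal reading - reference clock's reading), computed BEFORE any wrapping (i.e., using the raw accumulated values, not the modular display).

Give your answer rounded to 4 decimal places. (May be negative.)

Answer: -0.6000

Derivation:
After op 1 tick(6): ref=6.0000 raw=[4.8000 7.2000 5.4000]
Drift of clock 2 after op 1: 5.4000 - 6.0000 = -0.6000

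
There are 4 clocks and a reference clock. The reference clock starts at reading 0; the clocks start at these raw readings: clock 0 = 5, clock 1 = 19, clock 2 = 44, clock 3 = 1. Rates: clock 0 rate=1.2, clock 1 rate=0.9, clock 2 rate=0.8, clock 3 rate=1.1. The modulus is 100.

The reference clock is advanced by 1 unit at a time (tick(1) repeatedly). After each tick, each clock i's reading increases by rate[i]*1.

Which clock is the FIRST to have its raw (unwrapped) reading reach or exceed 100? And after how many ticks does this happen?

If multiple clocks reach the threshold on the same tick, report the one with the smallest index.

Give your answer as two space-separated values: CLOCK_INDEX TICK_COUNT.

Answer: 2 70

Derivation:
clock 0: start=5, rate=1.2, needs 100-5 = 95; ticks = ceil(95/1.2) = ceil(79.1667) = 80; reading at tick 80 = 5 + 1.2*80 = 101.0000
clock 1: start=19, rate=0.9, needs 100-19 = 81; ticks = ceil(81/0.9) = ceil(90.0000) = 90; reading at tick 90 = 19 + 0.9*90 = 100.0000
clock 2: start=44, rate=0.8, needs 100-44 = 56; ticks = ceil(56/0.8) = ceil(70.0000) = 70; reading at tick 70 = 44 + 0.8*70 = 100.0000
clock 3: start=1, rate=1.1, needs 100-1 = 99; ticks = ceil(99/1.1) = ceil(90.0000) = 90; reading at tick 90 = 1 + 1.1*90 = 100.0000
Minimum tick count = 70; winners = [2]; smallest index = 2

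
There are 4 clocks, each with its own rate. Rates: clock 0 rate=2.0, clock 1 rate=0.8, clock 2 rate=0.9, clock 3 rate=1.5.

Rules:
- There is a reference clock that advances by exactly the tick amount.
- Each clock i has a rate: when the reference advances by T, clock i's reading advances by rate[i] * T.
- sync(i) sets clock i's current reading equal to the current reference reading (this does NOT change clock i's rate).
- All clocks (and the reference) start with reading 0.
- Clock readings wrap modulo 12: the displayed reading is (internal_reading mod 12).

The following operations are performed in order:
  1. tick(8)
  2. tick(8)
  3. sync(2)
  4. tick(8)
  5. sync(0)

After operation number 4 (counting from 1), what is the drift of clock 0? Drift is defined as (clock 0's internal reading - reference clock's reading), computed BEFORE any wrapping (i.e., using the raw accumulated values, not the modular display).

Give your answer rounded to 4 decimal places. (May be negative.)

After op 1 tick(8): ref=8.0000 raw=[16.0000 6.4000 7.2000 12.0000]
After op 2 tick(8): ref=16.0000 raw=[32.0000 12.8000 14.4000 24.0000]
After op 3 sync(2): ref=16.0000 raw=[32.0000 12.8000 16.0000 24.0000]
After op 4 tick(8): ref=24.0000 raw=[48.0000 19.2000 23.2000 36.0000]
Drift of clock 0 after op 4: 48.0000 - 24.0000 = 24.0000

Answer: 24.0000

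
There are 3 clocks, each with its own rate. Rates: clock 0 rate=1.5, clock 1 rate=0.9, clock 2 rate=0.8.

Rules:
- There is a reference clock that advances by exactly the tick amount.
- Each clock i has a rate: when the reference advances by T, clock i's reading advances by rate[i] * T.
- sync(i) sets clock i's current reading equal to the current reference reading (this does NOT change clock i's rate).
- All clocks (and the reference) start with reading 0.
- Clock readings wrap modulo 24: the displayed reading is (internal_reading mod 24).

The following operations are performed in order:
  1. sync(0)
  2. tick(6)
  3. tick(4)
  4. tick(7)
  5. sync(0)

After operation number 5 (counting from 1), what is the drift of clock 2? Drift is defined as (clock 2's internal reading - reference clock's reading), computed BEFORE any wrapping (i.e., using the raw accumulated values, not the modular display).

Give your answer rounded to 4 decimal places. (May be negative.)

After op 1 sync(0): ref=0.0000 raw=[0.0000 0.0000 0.0000]
After op 2 tick(6): ref=6.0000 raw=[9.0000 5.4000 4.8000]
After op 3 tick(4): ref=10.0000 raw=[15.0000 9.0000 8.0000]
After op 4 tick(7): ref=17.0000 raw=[25.5000 15.3000 13.6000]
After op 5 sync(0): ref=17.0000 raw=[17.0000 15.3000 13.6000]
Drift of clock 2 after op 5: 13.6000 - 17.0000 = -3.4000

Answer: -3.4000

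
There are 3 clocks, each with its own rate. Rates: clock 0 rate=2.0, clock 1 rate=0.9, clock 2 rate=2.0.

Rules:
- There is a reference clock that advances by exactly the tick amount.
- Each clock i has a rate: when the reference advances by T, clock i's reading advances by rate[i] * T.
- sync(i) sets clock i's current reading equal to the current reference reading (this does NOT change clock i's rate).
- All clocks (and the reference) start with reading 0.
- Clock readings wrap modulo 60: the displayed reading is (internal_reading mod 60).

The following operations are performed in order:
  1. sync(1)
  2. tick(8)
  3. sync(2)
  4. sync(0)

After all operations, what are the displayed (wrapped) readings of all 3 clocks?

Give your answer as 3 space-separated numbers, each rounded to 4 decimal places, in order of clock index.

Answer: 8.0000 7.2000 8.0000

Derivation:
After op 1 sync(1): ref=0.0000 raw=[0.0000 0.0000 0.0000]
After op 2 tick(8): ref=8.0000 raw=[16.0000 7.2000 16.0000]
After op 3 sync(2): ref=8.0000 raw=[16.0000 7.2000 8.0000]
After op 4 sync(0): ref=8.0000 raw=[8.0000 7.2000 8.0000]
Wrap final raw readings (mod 60): 8.0000 mod 60 = 8.0000; 7.2000 mod 60 = 7.2000; 8.0000 mod 60 = 8.0000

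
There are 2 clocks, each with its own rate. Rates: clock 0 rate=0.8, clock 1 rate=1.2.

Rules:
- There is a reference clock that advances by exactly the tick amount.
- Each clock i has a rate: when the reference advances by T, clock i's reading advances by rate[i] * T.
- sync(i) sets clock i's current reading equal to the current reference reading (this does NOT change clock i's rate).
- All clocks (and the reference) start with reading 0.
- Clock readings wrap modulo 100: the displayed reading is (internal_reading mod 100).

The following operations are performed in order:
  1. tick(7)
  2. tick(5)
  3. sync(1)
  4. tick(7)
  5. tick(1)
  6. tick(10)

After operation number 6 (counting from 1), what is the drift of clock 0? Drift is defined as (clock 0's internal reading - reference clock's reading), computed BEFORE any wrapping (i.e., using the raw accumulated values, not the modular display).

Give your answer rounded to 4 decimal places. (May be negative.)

Answer: -6.0000

Derivation:
After op 1 tick(7): ref=7.0000 raw=[5.6000 8.4000]
After op 2 tick(5): ref=12.0000 raw=[9.6000 14.4000]
After op 3 sync(1): ref=12.0000 raw=[9.6000 12.0000]
After op 4 tick(7): ref=19.0000 raw=[15.2000 20.4000]
After op 5 tick(1): ref=20.0000 raw=[16.0000 21.6000]
After op 6 tick(10): ref=30.0000 raw=[24.0000 33.6000]
Drift of clock 0 after op 6: 24.0000 - 30.0000 = -6.0000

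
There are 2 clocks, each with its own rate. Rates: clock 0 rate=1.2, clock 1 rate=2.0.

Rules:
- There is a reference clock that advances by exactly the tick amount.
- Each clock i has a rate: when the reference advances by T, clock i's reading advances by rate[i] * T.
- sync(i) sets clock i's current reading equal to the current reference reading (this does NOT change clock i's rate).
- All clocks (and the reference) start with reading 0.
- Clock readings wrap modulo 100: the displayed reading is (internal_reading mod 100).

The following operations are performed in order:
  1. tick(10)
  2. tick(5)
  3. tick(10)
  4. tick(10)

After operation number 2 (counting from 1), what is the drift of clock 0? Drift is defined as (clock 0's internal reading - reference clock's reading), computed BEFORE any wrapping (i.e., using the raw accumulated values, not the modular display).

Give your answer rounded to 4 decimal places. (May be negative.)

After op 1 tick(10): ref=10.0000 raw=[12.0000 20.0000]
After op 2 tick(5): ref=15.0000 raw=[18.0000 30.0000]
Drift of clock 0 after op 2: 18.0000 - 15.0000 = 3.0000

Answer: 3.0000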